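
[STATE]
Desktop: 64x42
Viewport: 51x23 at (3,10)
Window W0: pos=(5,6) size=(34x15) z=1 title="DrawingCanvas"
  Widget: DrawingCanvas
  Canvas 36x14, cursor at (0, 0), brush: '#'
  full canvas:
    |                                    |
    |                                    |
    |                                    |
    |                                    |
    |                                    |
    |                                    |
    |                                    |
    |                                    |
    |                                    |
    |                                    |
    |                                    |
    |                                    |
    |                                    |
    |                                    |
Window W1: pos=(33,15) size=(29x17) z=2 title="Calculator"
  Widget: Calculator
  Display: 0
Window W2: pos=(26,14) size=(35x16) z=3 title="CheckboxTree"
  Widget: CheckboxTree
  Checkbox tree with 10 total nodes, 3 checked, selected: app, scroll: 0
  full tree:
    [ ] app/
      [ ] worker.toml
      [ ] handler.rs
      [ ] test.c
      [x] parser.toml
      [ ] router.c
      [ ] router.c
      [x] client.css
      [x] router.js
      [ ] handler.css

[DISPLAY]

  ┃                                ┃               
  ┃                                ┃               
  ┃                                ┃               
  ┃                                ┃               
  ┃                    ┏━━━━━━━━━━━━━━━━━━━━━━━━━━━
  ┃                    ┃ CheckboxTree              
  ┃                    ┠───────────────────────────
  ┃                    ┃>[-] app/                  
  ┃                    ┃   [ ] worker.toml         
  ┃                    ┃   [ ] handler.rs          
  ┗━━━━━━━━━━━━━━━━━━━━┃   [ ] test.c              
                       ┃   [x] parser.toml         
                       ┃   [ ] router.c            
                       ┃   [ ] router.c            
                       ┃   [x] client.css          
                       ┃   [x] router.js           
                       ┃   [ ] handler.css         
                       ┃                           
                       ┃                           
                       ┗━━━━━━━━━━━━━━━━━━━━━━━━━━━
                              ┃                    
                              ┗━━━━━━━━━━━━━━━━━━━━
                                                   


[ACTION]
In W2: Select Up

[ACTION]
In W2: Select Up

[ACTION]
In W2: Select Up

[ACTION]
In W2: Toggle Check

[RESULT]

  ┃                                ┃               
  ┃                                ┃               
  ┃                                ┃               
  ┃                                ┃               
  ┃                    ┏━━━━━━━━━━━━━━━━━━━━━━━━━━━
  ┃                    ┃ CheckboxTree              
  ┃                    ┠───────────────────────────
  ┃                    ┃>[x] app/                  
  ┃                    ┃   [x] worker.toml         
  ┃                    ┃   [x] handler.rs          
  ┗━━━━━━━━━━━━━━━━━━━━┃   [x] test.c              
                       ┃   [x] parser.toml         
                       ┃   [x] router.c            
                       ┃   [x] router.c            
                       ┃   [x] client.css          
                       ┃   [x] router.js           
                       ┃   [x] handler.css         
                       ┃                           
                       ┃                           
                       ┗━━━━━━━━━━━━━━━━━━━━━━━━━━━
                              ┃                    
                              ┗━━━━━━━━━━━━━━━━━━━━
                                                   


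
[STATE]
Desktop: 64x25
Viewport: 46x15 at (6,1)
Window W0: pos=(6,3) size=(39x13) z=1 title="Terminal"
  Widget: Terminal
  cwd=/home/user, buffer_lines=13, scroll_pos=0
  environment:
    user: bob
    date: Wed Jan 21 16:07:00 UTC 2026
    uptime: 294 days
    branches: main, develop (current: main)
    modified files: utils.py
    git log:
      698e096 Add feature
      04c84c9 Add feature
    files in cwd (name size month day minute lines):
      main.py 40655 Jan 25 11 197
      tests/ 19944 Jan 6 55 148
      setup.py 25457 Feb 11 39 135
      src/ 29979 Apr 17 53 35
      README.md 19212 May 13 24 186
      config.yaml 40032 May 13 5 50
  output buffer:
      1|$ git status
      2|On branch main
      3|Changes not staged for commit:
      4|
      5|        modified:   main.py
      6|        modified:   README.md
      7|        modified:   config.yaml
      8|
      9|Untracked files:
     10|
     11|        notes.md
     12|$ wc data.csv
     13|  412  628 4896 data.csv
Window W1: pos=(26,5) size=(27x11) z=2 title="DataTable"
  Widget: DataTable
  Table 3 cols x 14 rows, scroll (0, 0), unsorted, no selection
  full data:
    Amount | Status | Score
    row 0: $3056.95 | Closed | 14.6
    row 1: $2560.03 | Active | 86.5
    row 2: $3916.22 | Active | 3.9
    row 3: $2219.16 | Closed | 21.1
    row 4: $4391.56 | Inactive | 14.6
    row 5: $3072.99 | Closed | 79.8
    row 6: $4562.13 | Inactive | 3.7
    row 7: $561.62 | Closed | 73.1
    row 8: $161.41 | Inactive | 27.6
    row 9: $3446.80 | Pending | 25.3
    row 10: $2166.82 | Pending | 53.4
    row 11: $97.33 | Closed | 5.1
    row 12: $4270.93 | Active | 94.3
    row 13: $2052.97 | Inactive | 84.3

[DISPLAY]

                                              
                                              
┏━━━━━━━━━━━━━━━━━━━━━━━━━━━━━━━━━━━━━┓       
┃ Terminal                            ┃       
┠───────────────────┏━━━━━━━━━━━━━━━━━━━━━━━━━
┃$ git status       ┃ DataTable               
┃On branch main     ┠─────────────────────────
┃Changes not staged ┃Amount  │Status  │Score  
┃                   ┃────────┼────────┼─────  
┃        modified:  ┃$3056.95│Closed  │14.6   
┃        modified:  ┃$2560.03│Active  │86.5   
┃        modified:  ┃$3916.22│Active  │3.9    
┃                   ┃$2219.16│Closed  │21.1   
┃Untracked files:   ┃$4391.56│Inactive│14.6   
┗━━━━━━━━━━━━━━━━━━━┗━━━━━━━━━━━━━━━━━━━━━━━━━


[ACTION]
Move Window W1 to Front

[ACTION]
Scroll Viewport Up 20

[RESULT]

                                              
                                              
                                              
┏━━━━━━━━━━━━━━━━━━━━━━━━━━━━━━━━━━━━━┓       
┃ Terminal                            ┃       
┠───────────────────┏━━━━━━━━━━━━━━━━━━━━━━━━━
┃$ git status       ┃ DataTable               
┃On branch main     ┠─────────────────────────
┃Changes not staged ┃Amount  │Status  │Score  
┃                   ┃────────┼────────┼─────  
┃        modified:  ┃$3056.95│Closed  │14.6   
┃        modified:  ┃$2560.03│Active  │86.5   
┃        modified:  ┃$3916.22│Active  │3.9    
┃                   ┃$2219.16│Closed  │21.1   
┃Untracked files:   ┃$4391.56│Inactive│14.6   


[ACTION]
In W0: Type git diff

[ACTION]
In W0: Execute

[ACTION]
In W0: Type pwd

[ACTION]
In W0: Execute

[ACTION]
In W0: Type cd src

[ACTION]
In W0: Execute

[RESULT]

                                              
                                              
                                              
┏━━━━━━━━━━━━━━━━━━━━━━━━━━━━━━━━━━━━━┓       
┃ Terminal                            ┃       
┠───────────────────┏━━━━━━━━━━━━━━━━━━━━━━━━━
┃+++ b/main.py      ┃ DataTable               
┃@@ -1,3 +1,4 @@    ┠─────────────────────────
┃+# updated         ┃Amount  │Status  │Score  
┃ import sys        ┃────────┼────────┼─────  
┃$ pwd              ┃$3056.95│Closed  │14.6   
┃/home/user         ┃$2560.03│Active  │86.5   
┃$ cd src           ┃$3916.22│Active  │3.9    
┃                   ┃$2219.16│Closed  │21.1   
┃$ █                ┃$4391.56│Inactive│14.6   


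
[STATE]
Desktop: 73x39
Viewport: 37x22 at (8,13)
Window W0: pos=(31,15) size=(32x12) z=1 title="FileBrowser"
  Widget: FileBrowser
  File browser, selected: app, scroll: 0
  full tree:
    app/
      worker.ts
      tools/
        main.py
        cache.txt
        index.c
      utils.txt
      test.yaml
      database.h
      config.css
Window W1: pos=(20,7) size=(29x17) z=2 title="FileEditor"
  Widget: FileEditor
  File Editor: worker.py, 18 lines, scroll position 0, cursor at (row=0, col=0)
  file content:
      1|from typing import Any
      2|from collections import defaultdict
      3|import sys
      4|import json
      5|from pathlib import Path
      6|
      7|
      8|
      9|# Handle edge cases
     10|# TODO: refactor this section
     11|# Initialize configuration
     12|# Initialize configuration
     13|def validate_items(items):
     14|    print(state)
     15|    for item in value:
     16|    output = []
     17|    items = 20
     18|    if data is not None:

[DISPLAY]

            ┃import json             
            ┃from pathlib import Path
            ┃                        
            ┃                        
            ┃                        
            ┃# Handle edge cases     
            ┃# TODO: refactor this se
            ┃# Initialize configurati
            ┃# Initialize configurati
            ┃def validate_items(items
            ┗━━━━━━━━━━━━━━━━━━━━━━━━
                       ┃    config.cs
                       ┃             
                       ┗━━━━━━━━━━━━━
                                     
                                     
                                     
                                     
                                     
                                     
                                     
                                     


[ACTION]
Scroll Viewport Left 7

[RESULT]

                   ┃import json      
                   ┃from pathlib impo
                   ┃                 
                   ┃                 
                   ┃                 
                   ┃# Handle edge cas
                   ┃# TODO: refactor 
                   ┃# Initialize conf
                   ┃# Initialize conf
                   ┃def validate_item
                   ┗━━━━━━━━━━━━━━━━━
                              ┃    co
                              ┃      
                              ┗━━━━━━
                                     
                                     
                                     
                                     
                                     
                                     
                                     
                                     


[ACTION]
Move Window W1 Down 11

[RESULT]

                                     
                                     
                              ┏━━━━━━
                              ┃ FileB
                              ┠──────
                   ┏━━━━━━━━━━━━━━━━━
                   ┃ FileEditor      
                   ┠─────────────────
                   ┃█rom typing impor
                   ┃from collections 
                   ┃import sys       
                   ┃import json      
                   ┃from pathlib impo
                   ┃                 
                   ┃                 
                   ┃                 
                   ┃# Handle edge cas
                   ┃# TODO: refactor 
                   ┃# Initialize conf
                   ┃# Initialize conf
                   ┃def validate_item
                   ┗━━━━━━━━━━━━━━━━━


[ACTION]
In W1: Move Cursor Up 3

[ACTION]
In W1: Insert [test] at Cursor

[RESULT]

                                     
                                     
                              ┏━━━━━━
                              ┃ FileB
                              ┠──────
                   ┏━━━━━━━━━━━━━━━━━
                   ┃ FileEditor      
                   ┠─────────────────
                   ┃test█rom typing i
                   ┃from collections 
                   ┃import sys       
                   ┃import json      
                   ┃from pathlib impo
                   ┃                 
                   ┃                 
                   ┃                 
                   ┃# Handle edge cas
                   ┃# TODO: refactor 
                   ┃# Initialize conf
                   ┃# Initialize conf
                   ┃def validate_item
                   ┗━━━━━━━━━━━━━━━━━


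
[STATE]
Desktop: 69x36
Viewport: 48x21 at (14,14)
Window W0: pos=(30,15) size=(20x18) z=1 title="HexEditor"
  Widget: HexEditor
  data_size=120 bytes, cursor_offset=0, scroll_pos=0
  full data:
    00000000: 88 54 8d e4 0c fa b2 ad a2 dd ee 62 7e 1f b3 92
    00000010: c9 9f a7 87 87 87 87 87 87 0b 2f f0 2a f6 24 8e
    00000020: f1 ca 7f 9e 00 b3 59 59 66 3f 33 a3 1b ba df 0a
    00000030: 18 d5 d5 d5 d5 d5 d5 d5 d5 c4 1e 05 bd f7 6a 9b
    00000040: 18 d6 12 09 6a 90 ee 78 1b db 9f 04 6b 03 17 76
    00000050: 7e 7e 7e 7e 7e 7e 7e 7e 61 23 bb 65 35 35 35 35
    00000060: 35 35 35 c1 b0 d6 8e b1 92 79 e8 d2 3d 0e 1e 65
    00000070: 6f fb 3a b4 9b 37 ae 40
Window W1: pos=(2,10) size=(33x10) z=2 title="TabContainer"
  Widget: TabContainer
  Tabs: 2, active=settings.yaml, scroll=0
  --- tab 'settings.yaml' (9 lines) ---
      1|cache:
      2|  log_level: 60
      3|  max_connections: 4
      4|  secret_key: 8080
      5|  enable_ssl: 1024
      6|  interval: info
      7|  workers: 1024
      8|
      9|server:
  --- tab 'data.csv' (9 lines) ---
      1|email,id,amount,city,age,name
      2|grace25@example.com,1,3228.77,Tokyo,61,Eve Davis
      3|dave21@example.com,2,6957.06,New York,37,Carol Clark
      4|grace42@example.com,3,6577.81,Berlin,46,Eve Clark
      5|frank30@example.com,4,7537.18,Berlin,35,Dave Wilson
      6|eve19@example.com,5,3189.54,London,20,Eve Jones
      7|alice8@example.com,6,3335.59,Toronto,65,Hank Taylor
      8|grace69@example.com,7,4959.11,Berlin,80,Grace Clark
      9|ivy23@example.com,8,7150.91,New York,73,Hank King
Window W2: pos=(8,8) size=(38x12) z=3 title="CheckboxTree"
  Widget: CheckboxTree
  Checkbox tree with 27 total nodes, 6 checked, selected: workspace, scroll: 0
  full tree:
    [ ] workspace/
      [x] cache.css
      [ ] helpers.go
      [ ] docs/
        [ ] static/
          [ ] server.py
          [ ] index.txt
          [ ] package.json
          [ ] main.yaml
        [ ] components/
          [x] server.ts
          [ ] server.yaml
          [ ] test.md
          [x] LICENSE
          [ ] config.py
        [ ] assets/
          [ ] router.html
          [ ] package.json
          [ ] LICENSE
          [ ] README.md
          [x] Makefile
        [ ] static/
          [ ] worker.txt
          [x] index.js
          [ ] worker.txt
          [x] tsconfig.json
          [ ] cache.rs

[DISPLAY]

] docs/                        ┃                
[ ] static/                    ┃━━━┓            
  [ ] server.py                ┃   ┃            
  [ ] index.txt                ┃───┨            
  [ ] package.json             ┃ 8d┃            
━━━━━━━━━━━━━━━━━━━━━━━━━━━━━━━┛ a7┃            
                ┃00000020  f1 ca 7f┃            
                ┃00000030  18 d5 d5┃            
                ┃00000040  18 d6 12┃            
                ┃00000050  7e 7e 7e┃            
                ┃00000060  35 35 35┃            
                ┃00000070  6f fb 3a┃            
                ┃                  ┃            
                ┃                  ┃            
                ┃                  ┃            
                ┃                  ┃            
                ┃                  ┃            
                ┃                  ┃            
                ┗━━━━━━━━━━━━━━━━━━┛            
                                                
                                                


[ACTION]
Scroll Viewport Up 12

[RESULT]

                                                
                                                
                                                
                                                
                                                
                                                
━━━━━━━━━━━━━━━━━━━━━━━━━━━━━━━┓                
kboxTree                       ┃                
───────────────────────────────┨                
workspace/                     ┃                
] cache.css                    ┃                
] helpers.go                   ┃                
] docs/                        ┃                
[ ] static/                    ┃━━━┓            
  [ ] server.py                ┃   ┃            
  [ ] index.txt                ┃───┨            
  [ ] package.json             ┃ 8d┃            
━━━━━━━━━━━━━━━━━━━━━━━━━━━━━━━┛ a7┃            
                ┃00000020  f1 ca 7f┃            
                ┃00000030  18 d5 d5┃            
                ┃00000040  18 d6 12┃            


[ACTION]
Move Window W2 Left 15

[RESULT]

                                                
                                                
                                                
                                                
                                                
                                                
━━━━━━━━━━━━━━━━━━━━━━━┓                        
                       ┃                        
───────────────────────┨                        
e/                     ┃                        
css                    ┃                        
s.go                   ┃                        
                       ┃                        
ic/                    ┃━━━━━━━━━━━┓            
rver.py                ┃tor        ┃            
dex.txt                ┃───────────┨            
ckage.json             ┃0  88 54 8d┃            
━━━━━━━━━━━━━━━━━━━━━━━┛0  c9 9f a7┃            
                ┃00000020  f1 ca 7f┃            
                ┃00000030  18 d5 d5┃            
                ┃00000040  18 d6 12┃            


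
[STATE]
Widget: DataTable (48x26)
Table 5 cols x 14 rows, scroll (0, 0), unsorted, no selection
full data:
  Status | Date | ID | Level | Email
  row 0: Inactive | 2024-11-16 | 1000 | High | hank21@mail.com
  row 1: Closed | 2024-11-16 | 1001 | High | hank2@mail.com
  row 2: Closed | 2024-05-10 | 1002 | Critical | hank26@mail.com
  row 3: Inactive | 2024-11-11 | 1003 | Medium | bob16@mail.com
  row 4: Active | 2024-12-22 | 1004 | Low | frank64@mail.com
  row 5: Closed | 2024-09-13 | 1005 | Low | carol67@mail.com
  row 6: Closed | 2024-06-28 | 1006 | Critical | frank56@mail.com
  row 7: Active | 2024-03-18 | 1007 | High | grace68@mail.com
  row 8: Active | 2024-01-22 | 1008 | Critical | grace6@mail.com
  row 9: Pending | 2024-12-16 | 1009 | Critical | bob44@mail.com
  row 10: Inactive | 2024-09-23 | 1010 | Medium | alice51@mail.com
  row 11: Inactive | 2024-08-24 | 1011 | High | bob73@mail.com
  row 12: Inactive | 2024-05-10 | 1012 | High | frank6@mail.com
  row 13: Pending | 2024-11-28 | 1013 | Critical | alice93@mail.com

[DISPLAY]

Status  │Date      │ID  │Level   │Email         
────────┼──────────┼────┼────────┼──────────────
Inactive│2024-11-16│1000│High    │hank21@mail.co
Closed  │2024-11-16│1001│High    │hank2@mail.com
Closed  │2024-05-10│1002│Critical│hank26@mail.co
Inactive│2024-11-11│1003│Medium  │bob16@mail.com
Active  │2024-12-22│1004│Low     │frank64@mail.c
Closed  │2024-09-13│1005│Low     │carol67@mail.c
Closed  │2024-06-28│1006│Critical│frank56@mail.c
Active  │2024-03-18│1007│High    │grace68@mail.c
Active  │2024-01-22│1008│Critical│grace6@mail.co
Pending │2024-12-16│1009│Critical│bob44@mail.com
Inactive│2024-09-23│1010│Medium  │alice51@mail.c
Inactive│2024-08-24│1011│High    │bob73@mail.com
Inactive│2024-05-10│1012│High    │frank6@mail.co
Pending │2024-11-28│1013│Critical│alice93@mail.c
                                                
                                                
                                                
                                                
                                                
                                                
                                                
                                                
                                                
                                                


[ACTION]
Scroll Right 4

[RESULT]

atus  │Date      │ID  │Level   │Email           
──────┼──────────┼────┼────────┼────────────────
active│2024-11-16│1000│High    │hank21@mail.com 
osed  │2024-11-16│1001│High    │hank2@mail.com  
osed  │2024-05-10│1002│Critical│hank26@mail.com 
active│2024-11-11│1003│Medium  │bob16@mail.com  
tive  │2024-12-22│1004│Low     │frank64@mail.com
osed  │2024-09-13│1005│Low     │carol67@mail.com
osed  │2024-06-28│1006│Critical│frank56@mail.com
tive  │2024-03-18│1007│High    │grace68@mail.com
tive  │2024-01-22│1008│Critical│grace6@mail.com 
nding │2024-12-16│1009│Critical│bob44@mail.com  
active│2024-09-23│1010│Medium  │alice51@mail.com
active│2024-08-24│1011│High    │bob73@mail.com  
active│2024-05-10│1012│High    │frank6@mail.com 
nding │2024-11-28│1013│Critical│alice93@mail.com
                                                
                                                
                                                
                                                
                                                
                                                
                                                
                                                
                                                
                                                


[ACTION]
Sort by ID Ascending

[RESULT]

atus  │Date      │ID ▲│Level   │Email           
──────┼──────────┼────┼────────┼────────────────
active│2024-11-16│1000│High    │hank21@mail.com 
osed  │2024-11-16│1001│High    │hank2@mail.com  
osed  │2024-05-10│1002│Critical│hank26@mail.com 
active│2024-11-11│1003│Medium  │bob16@mail.com  
tive  │2024-12-22│1004│Low     │frank64@mail.com
osed  │2024-09-13│1005│Low     │carol67@mail.com
osed  │2024-06-28│1006│Critical│frank56@mail.com
tive  │2024-03-18│1007│High    │grace68@mail.com
tive  │2024-01-22│1008│Critical│grace6@mail.com 
nding │2024-12-16│1009│Critical│bob44@mail.com  
active│2024-09-23│1010│Medium  │alice51@mail.com
active│2024-08-24│1011│High    │bob73@mail.com  
active│2024-05-10│1012│High    │frank6@mail.com 
nding │2024-11-28│1013│Critical│alice93@mail.com
                                                
                                                
                                                
                                                
                                                
                                                
                                                
                                                
                                                
                                                


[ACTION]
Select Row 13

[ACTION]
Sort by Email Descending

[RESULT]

atus  │Date      │ID  │Level   │Email          ▼
──────┼──────────┼────┼────────┼────────────────
osed  │2024-11-16│1001│High    │hank2@mail.com  
osed  │2024-05-10│1002│Critical│hank26@mail.com 
active│2024-11-16│1000│High    │hank21@mail.com 
tive  │2024-01-22│1008│Critical│grace6@mail.com 
tive  │2024-03-18│1007│High    │grace68@mail.com
active│2024-05-10│1012│High    │frank6@mail.com 
tive  │2024-12-22│1004│Low     │frank64@mail.com
osed  │2024-06-28│1006│Critical│frank56@mail.com
osed  │2024-09-13│1005│Low     │carol67@mail.com
active│2024-08-24│1011│High    │bob73@mail.com  
nding │2024-12-16│1009│Critical│bob44@mail.com  
active│2024-11-11│1003│Medium  │bob16@mail.com  
nding │2024-11-28│1013│Critical│alice93@mail.com
active│2024-09-23│1010│Medium  │alice51@mail.com
                                                
                                                
                                                
                                                
                                                
                                                
                                                
                                                
                                                
                                                


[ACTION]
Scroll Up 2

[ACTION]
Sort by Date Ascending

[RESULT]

atus  │Date     ▲│ID  │Level   │Email           
──────┼──────────┼────┼────────┼────────────────
tive  │2024-01-22│1008│Critical│grace6@mail.com 
tive  │2024-03-18│1007│High    │grace68@mail.com
osed  │2024-05-10│1002│Critical│hank26@mail.com 
active│2024-05-10│1012│High    │frank6@mail.com 
osed  │2024-06-28│1006│Critical│frank56@mail.com
active│2024-08-24│1011│High    │bob73@mail.com  
osed  │2024-09-13│1005│Low     │carol67@mail.com
active│2024-09-23│1010│Medium  │alice51@mail.com
active│2024-11-11│1003│Medium  │bob16@mail.com  
osed  │2024-11-16│1001│High    │hank2@mail.com  
active│2024-11-16│1000│High    │hank21@mail.com 
nding │2024-11-28│1013│Critical│alice93@mail.com
nding │2024-12-16│1009│Critical│bob44@mail.com  
tive  │2024-12-22│1004│Low     │frank64@mail.com
                                                
                                                
                                                
                                                
                                                
                                                
                                                
                                                
                                                
                                                


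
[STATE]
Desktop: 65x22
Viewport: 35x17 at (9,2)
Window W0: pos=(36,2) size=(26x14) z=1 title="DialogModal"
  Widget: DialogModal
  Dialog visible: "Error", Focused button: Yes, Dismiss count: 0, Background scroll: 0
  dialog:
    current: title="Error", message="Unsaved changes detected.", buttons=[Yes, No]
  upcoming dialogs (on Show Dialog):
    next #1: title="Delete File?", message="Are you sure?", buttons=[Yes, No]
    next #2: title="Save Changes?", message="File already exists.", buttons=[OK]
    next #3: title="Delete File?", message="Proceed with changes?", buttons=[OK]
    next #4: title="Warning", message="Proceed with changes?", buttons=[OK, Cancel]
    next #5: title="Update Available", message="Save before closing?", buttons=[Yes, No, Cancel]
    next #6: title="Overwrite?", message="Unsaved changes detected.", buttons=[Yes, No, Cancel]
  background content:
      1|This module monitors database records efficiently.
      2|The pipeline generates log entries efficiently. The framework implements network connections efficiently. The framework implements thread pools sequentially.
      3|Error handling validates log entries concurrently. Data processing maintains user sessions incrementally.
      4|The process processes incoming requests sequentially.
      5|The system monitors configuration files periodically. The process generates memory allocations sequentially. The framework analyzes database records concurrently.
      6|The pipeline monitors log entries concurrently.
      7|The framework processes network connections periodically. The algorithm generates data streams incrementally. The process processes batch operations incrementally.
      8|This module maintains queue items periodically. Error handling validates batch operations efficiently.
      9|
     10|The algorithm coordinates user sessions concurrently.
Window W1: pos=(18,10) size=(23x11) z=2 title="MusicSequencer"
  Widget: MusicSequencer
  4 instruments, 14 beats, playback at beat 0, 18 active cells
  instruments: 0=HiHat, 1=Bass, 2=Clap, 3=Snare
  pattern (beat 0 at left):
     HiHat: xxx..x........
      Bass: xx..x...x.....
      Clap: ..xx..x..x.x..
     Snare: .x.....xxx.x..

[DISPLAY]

                           ┏━━━━━━━
                           ┃ Dialog
                           ┠───────
                           ┃This mo
                           ┃The pip
                           ┃Er┌────
                           ┃Th│    
                           ┃Th│Unsa
         ┏━━━━━━━━━━━━━━━━━━━━━┓   
         ┃ MusicSequencer      ┃───
         ┠─────────────────────┨ mo
         ┃      ▼1234567890123 ┃   
         ┃ HiHat███··█········ ┃alg
         ┃  Bass██··█···█····· ┃━━━
         ┃  Clap··██··█··█·█·· ┃   
         ┃ Snare·█·····███·█·· ┃   
         ┃                     ┃   


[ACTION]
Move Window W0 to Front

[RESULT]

                           ┏━━━━━━━
                           ┃ Dialog
                           ┠───────
                           ┃This mo
                           ┃The pip
                           ┃Er┌────
                           ┃Th│    
                           ┃Th│Unsa
         ┏━━━━━━━━━━━━━━━━━┃Th│    
         ┃ MusicSequencer  ┃Th└────
         ┠─────────────────┃This mo
         ┃      ▼1234567890┃       
         ┃ HiHat███··█·····┃The alg
         ┃  Bass██··█···█··┗━━━━━━━
         ┃  Clap··██··█··█·█·· ┃   
         ┃ Snare·█·····███·█·· ┃   
         ┃                     ┃   


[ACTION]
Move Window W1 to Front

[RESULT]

                           ┏━━━━━━━
                           ┃ Dialog
                           ┠───────
                           ┃This mo
                           ┃The pip
                           ┃Er┌────
                           ┃Th│    
                           ┃Th│Unsa
         ┏━━━━━━━━━━━━━━━━━━━━━┓   
         ┃ MusicSequencer      ┃───
         ┠─────────────────────┨ mo
         ┃      ▼1234567890123 ┃   
         ┃ HiHat███··█········ ┃alg
         ┃  Bass██··█···█····· ┃━━━
         ┃  Clap··██··█··█·█·· ┃   
         ┃ Snare·█·····███·█·· ┃   
         ┃                     ┃   


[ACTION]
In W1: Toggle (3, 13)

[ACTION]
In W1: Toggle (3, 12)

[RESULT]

                           ┏━━━━━━━
                           ┃ Dialog
                           ┠───────
                           ┃This mo
                           ┃The pip
                           ┃Er┌────
                           ┃Th│    
                           ┃Th│Unsa
         ┏━━━━━━━━━━━━━━━━━━━━━┓   
         ┃ MusicSequencer      ┃───
         ┠─────────────────────┨ mo
         ┃      ▼1234567890123 ┃   
         ┃ HiHat███··█········ ┃alg
         ┃  Bass██··█···█····· ┃━━━
         ┃  Clap··██··█··█·█·· ┃   
         ┃ Snare·█·····███·███ ┃   
         ┃                     ┃   


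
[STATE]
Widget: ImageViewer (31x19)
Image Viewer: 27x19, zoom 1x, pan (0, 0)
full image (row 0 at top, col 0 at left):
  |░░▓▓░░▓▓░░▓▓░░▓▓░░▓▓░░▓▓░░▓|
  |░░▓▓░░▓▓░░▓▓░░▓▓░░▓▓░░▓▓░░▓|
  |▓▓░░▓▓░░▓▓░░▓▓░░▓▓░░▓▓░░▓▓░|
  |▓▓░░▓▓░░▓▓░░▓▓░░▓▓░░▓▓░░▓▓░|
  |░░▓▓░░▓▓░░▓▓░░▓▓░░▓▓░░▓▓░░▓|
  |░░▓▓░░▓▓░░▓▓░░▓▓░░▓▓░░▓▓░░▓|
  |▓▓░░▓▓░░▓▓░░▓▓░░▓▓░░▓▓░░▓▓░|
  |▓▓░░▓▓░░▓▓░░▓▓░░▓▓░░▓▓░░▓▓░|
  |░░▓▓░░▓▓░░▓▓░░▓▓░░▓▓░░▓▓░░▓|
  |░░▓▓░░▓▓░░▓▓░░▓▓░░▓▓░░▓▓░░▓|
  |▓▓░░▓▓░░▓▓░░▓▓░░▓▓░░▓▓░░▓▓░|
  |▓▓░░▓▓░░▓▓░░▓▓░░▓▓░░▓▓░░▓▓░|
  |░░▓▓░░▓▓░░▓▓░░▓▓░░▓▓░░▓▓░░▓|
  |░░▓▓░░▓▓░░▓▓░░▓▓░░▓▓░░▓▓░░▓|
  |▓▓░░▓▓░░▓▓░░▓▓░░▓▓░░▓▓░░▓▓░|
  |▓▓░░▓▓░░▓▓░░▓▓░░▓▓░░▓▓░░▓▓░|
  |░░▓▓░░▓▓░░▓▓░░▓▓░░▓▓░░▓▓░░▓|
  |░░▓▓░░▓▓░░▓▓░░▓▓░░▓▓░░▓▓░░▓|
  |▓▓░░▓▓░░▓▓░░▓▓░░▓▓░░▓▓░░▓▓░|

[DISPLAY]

░░▓▓░░▓▓░░▓▓░░▓▓░░▓▓░░▓▓░░▓    
░░▓▓░░▓▓░░▓▓░░▓▓░░▓▓░░▓▓░░▓    
▓▓░░▓▓░░▓▓░░▓▓░░▓▓░░▓▓░░▓▓░    
▓▓░░▓▓░░▓▓░░▓▓░░▓▓░░▓▓░░▓▓░    
░░▓▓░░▓▓░░▓▓░░▓▓░░▓▓░░▓▓░░▓    
░░▓▓░░▓▓░░▓▓░░▓▓░░▓▓░░▓▓░░▓    
▓▓░░▓▓░░▓▓░░▓▓░░▓▓░░▓▓░░▓▓░    
▓▓░░▓▓░░▓▓░░▓▓░░▓▓░░▓▓░░▓▓░    
░░▓▓░░▓▓░░▓▓░░▓▓░░▓▓░░▓▓░░▓    
░░▓▓░░▓▓░░▓▓░░▓▓░░▓▓░░▓▓░░▓    
▓▓░░▓▓░░▓▓░░▓▓░░▓▓░░▓▓░░▓▓░    
▓▓░░▓▓░░▓▓░░▓▓░░▓▓░░▓▓░░▓▓░    
░░▓▓░░▓▓░░▓▓░░▓▓░░▓▓░░▓▓░░▓    
░░▓▓░░▓▓░░▓▓░░▓▓░░▓▓░░▓▓░░▓    
▓▓░░▓▓░░▓▓░░▓▓░░▓▓░░▓▓░░▓▓░    
▓▓░░▓▓░░▓▓░░▓▓░░▓▓░░▓▓░░▓▓░    
░░▓▓░░▓▓░░▓▓░░▓▓░░▓▓░░▓▓░░▓    
░░▓▓░░▓▓░░▓▓░░▓▓░░▓▓░░▓▓░░▓    
▓▓░░▓▓░░▓▓░░▓▓░░▓▓░░▓▓░░▓▓░    


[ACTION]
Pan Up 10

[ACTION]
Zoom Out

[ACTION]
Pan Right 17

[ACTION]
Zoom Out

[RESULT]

░▓▓░░▓▓░░▓                     
░▓▓░░▓▓░░▓                     
▓░░▓▓░░▓▓░                     
▓░░▓▓░░▓▓░                     
░▓▓░░▓▓░░▓                     
░▓▓░░▓▓░░▓                     
▓░░▓▓░░▓▓░                     
▓░░▓▓░░▓▓░                     
░▓▓░░▓▓░░▓                     
░▓▓░░▓▓░░▓                     
▓░░▓▓░░▓▓░                     
▓░░▓▓░░▓▓░                     
░▓▓░░▓▓░░▓                     
░▓▓░░▓▓░░▓                     
▓░░▓▓░░▓▓░                     
▓░░▓▓░░▓▓░                     
░▓▓░░▓▓░░▓                     
░▓▓░░▓▓░░▓                     
▓░░▓▓░░▓▓░                     


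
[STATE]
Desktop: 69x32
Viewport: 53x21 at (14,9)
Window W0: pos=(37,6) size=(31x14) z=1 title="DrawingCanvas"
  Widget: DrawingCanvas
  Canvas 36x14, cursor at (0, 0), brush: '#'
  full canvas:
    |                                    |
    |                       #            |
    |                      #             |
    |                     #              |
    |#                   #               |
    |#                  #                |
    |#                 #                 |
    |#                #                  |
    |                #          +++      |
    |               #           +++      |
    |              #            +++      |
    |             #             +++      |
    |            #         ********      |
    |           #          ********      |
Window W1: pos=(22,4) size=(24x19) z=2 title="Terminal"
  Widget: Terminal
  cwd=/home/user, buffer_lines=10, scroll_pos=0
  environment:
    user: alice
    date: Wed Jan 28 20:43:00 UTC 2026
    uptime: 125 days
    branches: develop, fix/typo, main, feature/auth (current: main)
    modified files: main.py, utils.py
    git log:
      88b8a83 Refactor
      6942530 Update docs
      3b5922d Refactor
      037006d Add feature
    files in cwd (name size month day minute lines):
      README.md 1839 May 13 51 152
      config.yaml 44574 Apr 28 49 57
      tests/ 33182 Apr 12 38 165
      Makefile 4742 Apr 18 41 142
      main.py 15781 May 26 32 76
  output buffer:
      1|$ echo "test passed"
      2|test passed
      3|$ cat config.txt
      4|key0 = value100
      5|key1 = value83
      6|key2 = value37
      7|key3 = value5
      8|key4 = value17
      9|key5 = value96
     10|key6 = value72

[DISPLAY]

        ┃$ cat config.txt      ┃                     
        ┃key0 = value100       ┃               #     
        ┃key1 = value83        ┃              #      
        ┃key2 = value37        ┃             #       
        ┃key3 = value5         ┃            #        
        ┃key4 = value17        ┃           #         
        ┃key5 = value96        ┃          #          
        ┃key6 = value72        ┃         #           
        ┃$ █                   ┃        #          ++
        ┃                      ┃       #           ++
        ┃                      ┃━━━━━━━━━━━━━━━━━━━━━
        ┃                      ┃                     
        ┃                      ┃                     
        ┗━━━━━━━━━━━━━━━━━━━━━━┛                     
                                                     
                                                     
                                                     
                                                     
                                                     
                                                     
                                                     


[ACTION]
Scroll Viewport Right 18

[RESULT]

      ┃$ cat config.txt      ┃                     ┃ 
      ┃key0 = value100       ┃               #     ┃ 
      ┃key1 = value83        ┃              #      ┃ 
      ┃key2 = value37        ┃             #       ┃ 
      ┃key3 = value5         ┃            #        ┃ 
      ┃key4 = value17        ┃           #         ┃ 
      ┃key5 = value96        ┃          #          ┃ 
      ┃key6 = value72        ┃         #           ┃ 
      ┃$ █                   ┃        #          ++┃ 
      ┃                      ┃       #           ++┃ 
      ┃                      ┃━━━━━━━━━━━━━━━━━━━━━┛ 
      ┃                      ┃                       
      ┃                      ┃                       
      ┗━━━━━━━━━━━━━━━━━━━━━━┛                       
                                                     
                                                     
                                                     
                                                     
                                                     
                                                     
                                                     


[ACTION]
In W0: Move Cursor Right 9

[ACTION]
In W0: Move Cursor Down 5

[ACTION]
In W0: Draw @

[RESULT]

      ┃$ cat config.txt      ┃                     ┃ 
      ┃key0 = value100       ┃               #     ┃ 
      ┃key1 = value83        ┃              #      ┃ 
      ┃key2 = value37        ┃             #       ┃ 
      ┃key3 = value5         ┃            #        ┃ 
      ┃key4 = value17        ┃ @         #         ┃ 
      ┃key5 = value96        ┃          #          ┃ 
      ┃key6 = value72        ┃         #           ┃ 
      ┃$ █                   ┃        #          ++┃ 
      ┃                      ┃       #           ++┃ 
      ┃                      ┃━━━━━━━━━━━━━━━━━━━━━┛ 
      ┃                      ┃                       
      ┃                      ┃                       
      ┗━━━━━━━━━━━━━━━━━━━━━━┛                       
                                                     
                                                     
                                                     
                                                     
                                                     
                                                     
                                                     
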